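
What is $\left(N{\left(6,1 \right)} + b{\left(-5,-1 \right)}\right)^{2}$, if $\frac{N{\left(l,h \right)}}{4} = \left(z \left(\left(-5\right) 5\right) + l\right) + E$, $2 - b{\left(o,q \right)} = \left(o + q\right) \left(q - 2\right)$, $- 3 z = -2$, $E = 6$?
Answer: $\frac{10816}{9} \approx 1201.8$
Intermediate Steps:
$z = \frac{2}{3}$ ($z = \left(- \frac{1}{3}\right) \left(-2\right) = \frac{2}{3} \approx 0.66667$)
$b{\left(o,q \right)} = 2 - \left(-2 + q\right) \left(o + q\right)$ ($b{\left(o,q \right)} = 2 - \left(o + q\right) \left(q - 2\right) = 2 - \left(o + q\right) \left(-2 + q\right) = 2 - \left(-2 + q\right) \left(o + q\right)$)
$N{\left(l,h \right)} = - \frac{128}{3} + 4 l$ ($N{\left(l,h \right)} = 4 \left(\left(\frac{2 \left(\left(-5\right) 5\right)}{3} + l\right) + 6\right) = 4 \left(\left(\frac{2}{3} \left(-25\right) + l\right) + 6\right) = 4 \left(\left(- \frac{50}{3} + l\right) + 6\right) = 4 \left(- \frac{32}{3} + l\right) = - \frac{128}{3} + 4 l$)
$\left(N{\left(6,1 \right)} + b{\left(-5,-1 \right)}\right)^{2} = \left(\left(- \frac{128}{3} + 4 \cdot 6\right) + \left(2 - \left(-1\right)^{2} + 2 \left(-5\right) + 2 \left(-1\right) - \left(-5\right) \left(-1\right)\right)\right)^{2} = \left(\left(- \frac{128}{3} + 24\right) - 16\right)^{2} = \left(- \frac{56}{3} - 16\right)^{2} = \left(- \frac{104}{3}\right)^{2} = \frac{10816}{9}$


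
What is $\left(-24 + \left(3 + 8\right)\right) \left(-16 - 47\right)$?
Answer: $819$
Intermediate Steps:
$\left(-24 + \left(3 + 8\right)\right) \left(-16 - 47\right) = \left(-24 + 11\right) \left(-63\right) = \left(-13\right) \left(-63\right) = 819$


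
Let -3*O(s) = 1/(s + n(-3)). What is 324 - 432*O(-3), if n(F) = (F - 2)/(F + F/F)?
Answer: 36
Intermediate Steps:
n(F) = (-2 + F)/(1 + F) (n(F) = (-2 + F)/(F + 1) = (-2 + F)/(1 + F))
O(s) = -1/(3*(5/2 + s)) (O(s) = -1/(3*(s + (-2 - 3)/(1 - 3))) = -1/(3*(s - 5/(-2))) = -1/(3*(s - ½*(-5))) = -1/(3*(s + 5/2)) = -1/(3*(5/2 + s)))
324 - 432*O(-3) = 324 - (-864)/(15 + 6*(-3)) = 324 - (-864)/(15 - 18) = 324 - (-864)/(-3) = 324 - (-864)*(-1)/3 = 324 - 432*⅔ = 324 - 288 = 36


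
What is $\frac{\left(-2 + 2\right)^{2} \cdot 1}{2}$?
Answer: $0$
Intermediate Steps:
$\frac{\left(-2 + 2\right)^{2} \cdot 1}{2} = 0^{2} \cdot 1 \cdot \frac{1}{2} = 0 \cdot 1 \cdot \frac{1}{2} = 0 \cdot \frac{1}{2} = 0$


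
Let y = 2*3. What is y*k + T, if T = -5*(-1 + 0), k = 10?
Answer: 65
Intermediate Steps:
y = 6
T = 5 (T = -5*(-1) = 5)
y*k + T = 6*10 + 5 = 60 + 5 = 65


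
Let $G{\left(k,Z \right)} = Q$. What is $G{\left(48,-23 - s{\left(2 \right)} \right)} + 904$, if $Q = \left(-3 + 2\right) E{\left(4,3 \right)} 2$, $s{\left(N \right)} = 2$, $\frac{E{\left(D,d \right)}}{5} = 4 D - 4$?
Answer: $784$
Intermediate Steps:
$E{\left(D,d \right)} = -20 + 20 D$ ($E{\left(D,d \right)} = 5 \left(4 D - 4\right) = 5 \left(-4 + 4 D\right) = -20 + 20 D$)
$Q = -120$ ($Q = \left(-3 + 2\right) \left(-20 + 20 \cdot 4\right) 2 = - (-20 + 80) 2 = \left(-1\right) 60 \cdot 2 = \left(-60\right) 2 = -120$)
$G{\left(k,Z \right)} = -120$
$G{\left(48,-23 - s{\left(2 \right)} \right)} + 904 = -120 + 904 = 784$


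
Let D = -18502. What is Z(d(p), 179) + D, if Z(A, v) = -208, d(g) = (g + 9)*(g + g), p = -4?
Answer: -18710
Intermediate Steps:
d(g) = 2*g*(9 + g) (d(g) = (9 + g)*(2*g) = 2*g*(9 + g))
Z(d(p), 179) + D = -208 - 18502 = -18710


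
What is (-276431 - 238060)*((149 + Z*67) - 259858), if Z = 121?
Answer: 129446964582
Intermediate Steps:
(-276431 - 238060)*((149 + Z*67) - 259858) = (-276431 - 238060)*((149 + 121*67) - 259858) = -514491*((149 + 8107) - 259858) = -514491*(8256 - 259858) = -514491*(-251602) = 129446964582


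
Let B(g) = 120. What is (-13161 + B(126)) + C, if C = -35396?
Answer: -48437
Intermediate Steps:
(-13161 + B(126)) + C = (-13161 + 120) - 35396 = -13041 - 35396 = -48437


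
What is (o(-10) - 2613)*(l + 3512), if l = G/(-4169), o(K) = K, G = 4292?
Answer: -38393470028/4169 ≈ -9.2093e+6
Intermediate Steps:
l = -4292/4169 (l = 4292/(-4169) = 4292*(-1/4169) = -4292/4169 ≈ -1.0295)
(o(-10) - 2613)*(l + 3512) = (-10 - 2613)*(-4292/4169 + 3512) = -2623*14637236/4169 = -38393470028/4169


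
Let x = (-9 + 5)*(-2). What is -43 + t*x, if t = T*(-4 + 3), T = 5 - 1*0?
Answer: -83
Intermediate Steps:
T = 5 (T = 5 + 0 = 5)
x = 8 (x = -4*(-2) = 8)
t = -5 (t = 5*(-4 + 3) = 5*(-1) = -5)
-43 + t*x = -43 - 5*8 = -43 - 40 = -83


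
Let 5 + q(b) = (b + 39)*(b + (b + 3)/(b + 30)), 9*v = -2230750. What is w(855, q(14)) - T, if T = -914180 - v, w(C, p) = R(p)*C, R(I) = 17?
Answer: 6127685/9 ≈ 6.8085e+5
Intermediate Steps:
v = -2230750/9 (v = (1/9)*(-2230750) = -2230750/9 ≈ -2.4786e+5)
q(b) = -5 + (39 + b)*(b + (3 + b)/(30 + b)) (q(b) = -5 + (b + 39)*(b + (b + 3)/(b + 30)) = -5 + (39 + b)*(b + (3 + b)/(30 + b)))
w(C, p) = 17*C
T = -5996870/9 (T = -914180 - 1*(-2230750/9) = -914180 + 2230750/9 = -5996870/9 ≈ -6.6632e+5)
w(855, q(14)) - T = 17*855 - 1*(-5996870/9) = 14535 + 5996870/9 = 6127685/9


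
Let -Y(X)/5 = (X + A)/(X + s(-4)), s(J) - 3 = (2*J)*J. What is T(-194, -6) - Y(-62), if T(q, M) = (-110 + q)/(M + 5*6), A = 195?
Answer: -1007/27 ≈ -37.296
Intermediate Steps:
s(J) = 3 + 2*J**2 (s(J) = 3 + (2*J)*J = 3 + 2*J**2)
Y(X) = -5*(195 + X)/(35 + X) (Y(X) = -5*(X + 195)/(X + (3 + 2*(-4)**2)) = -5*(195 + X)/(X + (3 + 2*16)) = -5*(195 + X)/(X + (3 + 32)) = -5*(195 + X)/(X + 35) = -5*(195 + X)/(35 + X))
T(q, M) = (-110 + q)/(30 + M) (T(q, M) = (-110 + q)/(M + 30) = (-110 + q)/(30 + M))
T(-194, -6) - Y(-62) = (-110 - 194)/(30 - 6) - 5*(-195 - 1*(-62))/(35 - 62) = -304/24 - 5*(-195 + 62)/(-27) = (1/24)*(-304) - 5*(-1)*(-133)/27 = -38/3 - 1*665/27 = -38/3 - 665/27 = -1007/27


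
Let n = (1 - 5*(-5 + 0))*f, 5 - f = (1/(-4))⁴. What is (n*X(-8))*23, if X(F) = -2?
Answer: -382421/64 ≈ -5975.3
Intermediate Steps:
f = 1279/256 (f = 5 - (1/(-4))⁴ = 5 - (-¼)⁴ = 5 - 1*1/256 = 5 - 1/256 = 1279/256 ≈ 4.9961)
n = 16627/128 (n = (1 - 5*(-5 + 0))*(1279/256) = (1 - 5*(-5))*(1279/256) = (1 + 25)*(1279/256) = 26*(1279/256) = 16627/128 ≈ 129.90)
(n*X(-8))*23 = ((16627/128)*(-2))*23 = -16627/64*23 = -382421/64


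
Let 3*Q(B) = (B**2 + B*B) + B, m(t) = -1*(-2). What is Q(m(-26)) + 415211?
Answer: 1245643/3 ≈ 4.1521e+5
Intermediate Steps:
m(t) = 2
Q(B) = B/3 + 2*B**2/3 (Q(B) = ((B**2 + B*B) + B)/3 = ((B**2 + B**2) + B)/3 = (2*B**2 + B)/3 = (B + 2*B**2)/3 = B/3 + 2*B**2/3)
Q(m(-26)) + 415211 = (1/3)*2*(1 + 2*2) + 415211 = (1/3)*2*(1 + 4) + 415211 = (1/3)*2*5 + 415211 = 10/3 + 415211 = 1245643/3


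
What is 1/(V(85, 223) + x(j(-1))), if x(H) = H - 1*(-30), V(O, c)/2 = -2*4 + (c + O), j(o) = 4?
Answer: 1/634 ≈ 0.0015773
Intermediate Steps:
V(O, c) = -16 + 2*O + 2*c (V(O, c) = 2*(-2*4 + (c + O)) = 2*(-8 + (O + c)) = 2*(-8 + O + c) = -16 + 2*O + 2*c)
x(H) = 30 + H (x(H) = H + 30 = 30 + H)
1/(V(85, 223) + x(j(-1))) = 1/((-16 + 2*85 + 2*223) + (30 + 4)) = 1/((-16 + 170 + 446) + 34) = 1/(600 + 34) = 1/634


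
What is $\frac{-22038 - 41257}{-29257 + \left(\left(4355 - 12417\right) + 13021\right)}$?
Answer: $\frac{63295}{24298} \approx 2.6049$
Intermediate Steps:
$\frac{-22038 - 41257}{-29257 + \left(\left(4355 - 12417\right) + 13021\right)} = - \frac{63295}{-29257 + \left(-8062 + 13021\right)} = - \frac{63295}{-29257 + 4959} = - \frac{63295}{-24298} = \left(-63295\right) \left(- \frac{1}{24298}\right) = \frac{63295}{24298}$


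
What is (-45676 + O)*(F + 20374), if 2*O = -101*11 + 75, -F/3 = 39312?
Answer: 4506779028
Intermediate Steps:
F = -117936 (F = -3*39312 = -117936)
O = -518 (O = (-101*11 + 75)/2 = (-1111 + 75)/2 = (½)*(-1036) = -518)
(-45676 + O)*(F + 20374) = (-45676 - 518)*(-117936 + 20374) = -46194*(-97562) = 4506779028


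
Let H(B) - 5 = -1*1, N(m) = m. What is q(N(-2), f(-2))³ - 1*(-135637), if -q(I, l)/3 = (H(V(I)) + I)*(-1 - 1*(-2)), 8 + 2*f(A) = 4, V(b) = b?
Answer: 135421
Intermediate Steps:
f(A) = -2 (f(A) = -4 + (½)*4 = -4 + 2 = -2)
H(B) = 4 (H(B) = 5 - 1*1 = 5 - 1 = 4)
q(I, l) = -12 - 3*I (q(I, l) = -3*(4 + I)*(-1 - 1*(-2)) = -3*(4 + I)*(-1 + 2) = -3*(4 + I) = -12 - 3*I)
q(N(-2), f(-2))³ - 1*(-135637) = (-12 - 3*(-2))³ - 1*(-135637) = (-12 + 6)³ + 135637 = (-6)³ + 135637 = -216 + 135637 = 135421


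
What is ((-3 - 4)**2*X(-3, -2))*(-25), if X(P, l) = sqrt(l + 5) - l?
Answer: -2450 - 1225*sqrt(3) ≈ -4571.8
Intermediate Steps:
X(P, l) = sqrt(5 + l) - l
((-3 - 4)**2*X(-3, -2))*(-25) = ((-3 - 4)**2*(sqrt(5 - 2) - 1*(-2)))*(-25) = ((-7)**2*(sqrt(3) + 2))*(-25) = (49*(2 + sqrt(3)))*(-25) = (98 + 49*sqrt(3))*(-25) = -2450 - 1225*sqrt(3)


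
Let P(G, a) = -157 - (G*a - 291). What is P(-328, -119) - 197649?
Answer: -236547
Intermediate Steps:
P(G, a) = 134 - G*a (P(G, a) = -157 - (-291 + G*a) = -157 + (291 - G*a) = 134 - G*a)
P(-328, -119) - 197649 = (134 - 1*(-328)*(-119)) - 197649 = (134 - 39032) - 197649 = -38898 - 197649 = -236547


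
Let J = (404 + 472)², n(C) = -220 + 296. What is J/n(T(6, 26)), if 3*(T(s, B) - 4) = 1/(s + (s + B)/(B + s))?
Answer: 191844/19 ≈ 10097.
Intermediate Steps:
T(s, B) = 4 + 1/(3*(1 + s)) (T(s, B) = 4 + 1/(3*(s + (s + B)/(B + s))) = 4 + 1/(3*(s + (B + s)/(B + s))) = 4 + 1/(3*(s + 1)) = 4 + 1/(3*(1 + s)))
n(C) = 76
J = 767376 (J = 876² = 767376)
J/n(T(6, 26)) = 767376/76 = 767376*(1/76) = 191844/19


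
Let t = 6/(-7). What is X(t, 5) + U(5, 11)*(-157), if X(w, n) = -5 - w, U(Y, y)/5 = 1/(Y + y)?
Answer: -5959/112 ≈ -53.205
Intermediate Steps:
U(Y, y) = 5/(Y + y)
t = -6/7 (t = 6*(-⅐) = -6/7 ≈ -0.85714)
X(t, 5) + U(5, 11)*(-157) = (-5 - 1*(-6/7)) + (5/(5 + 11))*(-157) = (-5 + 6/7) + (5/16)*(-157) = -29/7 + (5*(1/16))*(-157) = -29/7 + (5/16)*(-157) = -29/7 - 785/16 = -5959/112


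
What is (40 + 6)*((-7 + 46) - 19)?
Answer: 920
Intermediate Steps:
(40 + 6)*((-7 + 46) - 19) = 46*(39 - 19) = 46*20 = 920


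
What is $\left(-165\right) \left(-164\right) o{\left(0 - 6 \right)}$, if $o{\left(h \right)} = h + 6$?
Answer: $0$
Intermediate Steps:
$o{\left(h \right)} = 6 + h$
$\left(-165\right) \left(-164\right) o{\left(0 - 6 \right)} = \left(-165\right) \left(-164\right) \left(6 + \left(0 - 6\right)\right) = 27060 \left(6 + \left(0 - 6\right)\right) = 27060 \left(6 - 6\right) = 27060 \cdot 0 = 0$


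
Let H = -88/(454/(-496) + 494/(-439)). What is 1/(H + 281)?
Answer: 222165/72009101 ≈ 0.0030852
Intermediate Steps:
H = 9580736/222165 (H = -88/(454*(-1/496) + 494*(-1/439)) = -88/(-227/248 - 494/439) = -88/(-222165/108872) = -88*(-108872/222165) = 9580736/222165 ≈ 43.124)
1/(H + 281) = 1/(9580736/222165 + 281) = 1/(72009101/222165) = 222165/72009101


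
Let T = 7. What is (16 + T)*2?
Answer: 46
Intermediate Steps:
(16 + T)*2 = (16 + 7)*2 = 23*2 = 46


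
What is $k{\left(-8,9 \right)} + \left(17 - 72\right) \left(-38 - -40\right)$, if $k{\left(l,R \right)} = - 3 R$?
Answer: $-137$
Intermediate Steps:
$k{\left(-8,9 \right)} + \left(17 - 72\right) \left(-38 - -40\right) = \left(-3\right) 9 + \left(17 - 72\right) \left(-38 - -40\right) = -27 + \left(17 - 72\right) \left(-38 + 40\right) = -27 - 110 = -137$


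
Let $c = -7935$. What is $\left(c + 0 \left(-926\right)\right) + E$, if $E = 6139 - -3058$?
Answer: $1262$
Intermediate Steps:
$E = 9197$ ($E = 6139 + 3058 = 9197$)
$\left(c + 0 \left(-926\right)\right) + E = \left(-7935 + 0 \left(-926\right)\right) + 9197 = \left(-7935 + 0\right) + 9197 = -7935 + 9197 = 1262$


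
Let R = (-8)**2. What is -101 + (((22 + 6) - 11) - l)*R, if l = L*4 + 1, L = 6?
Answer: -613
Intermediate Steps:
R = 64
l = 25 (l = 6*4 + 1 = 24 + 1 = 25)
-101 + (((22 + 6) - 11) - l)*R = -101 + (((22 + 6) - 11) - 1*25)*64 = -101 + ((28 - 11) - 25)*64 = -101 + (17 - 25)*64 = -101 - 8*64 = -101 - 512 = -613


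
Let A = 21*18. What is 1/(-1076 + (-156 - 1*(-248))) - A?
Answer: -371953/984 ≈ -378.00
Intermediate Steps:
A = 378
1/(-1076 + (-156 - 1*(-248))) - A = 1/(-1076 + (-156 - 1*(-248))) - 1*378 = 1/(-1076 + (-156 + 248)) - 378 = 1/(-1076 + 92) - 378 = 1/(-984) - 378 = -1/984 - 378 = -371953/984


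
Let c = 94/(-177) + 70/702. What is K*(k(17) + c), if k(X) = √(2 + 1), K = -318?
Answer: 946898/6903 - 318*√3 ≈ -413.62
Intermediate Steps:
c = -8933/20709 (c = 94*(-1/177) + 70*(1/702) = -94/177 + 35/351 = -8933/20709 ≈ -0.43136)
k(X) = √3
K*(k(17) + c) = -318*(√3 - 8933/20709) = -318*(-8933/20709 + √3) = 946898/6903 - 318*√3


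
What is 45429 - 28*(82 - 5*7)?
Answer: 44113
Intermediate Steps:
45429 - 28*(82 - 5*7) = 45429 - 28*(82 - 35) = 45429 - 28*47 = 45429 - 1*1316 = 45429 - 1316 = 44113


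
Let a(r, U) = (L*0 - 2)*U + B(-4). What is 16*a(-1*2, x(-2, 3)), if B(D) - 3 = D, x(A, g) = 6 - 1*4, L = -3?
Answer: -80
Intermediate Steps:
x(A, g) = 2 (x(A, g) = 6 - 4 = 2)
B(D) = 3 + D
a(r, U) = -1 - 2*U (a(r, U) = (-3*0 - 2)*U + (3 - 4) = (0 - 2)*U - 1 = -2*U - 1 = -1 - 2*U)
16*a(-1*2, x(-2, 3)) = 16*(-1 - 2*2) = 16*(-1 - 4) = 16*(-5) = -80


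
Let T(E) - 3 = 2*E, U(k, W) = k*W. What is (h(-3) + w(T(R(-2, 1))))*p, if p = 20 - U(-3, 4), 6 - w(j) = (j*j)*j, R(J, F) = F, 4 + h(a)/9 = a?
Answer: -5824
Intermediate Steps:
h(a) = -36 + 9*a
U(k, W) = W*k
T(E) = 3 + 2*E
w(j) = 6 - j³ (w(j) = 6 - j*j*j = 6 - j²*j = 6 - j³)
p = 32 (p = 20 - 4*(-3) = 20 - 1*(-12) = 20 + 12 = 32)
(h(-3) + w(T(R(-2, 1))))*p = ((-36 + 9*(-3)) + (6 - (3 + 2*1)³))*32 = ((-36 - 27) + (6 - (3 + 2)³))*32 = (-63 + (6 - 1*5³))*32 = (-63 + (6 - 1*125))*32 = (-63 + (6 - 125))*32 = (-63 - 119)*32 = -182*32 = -5824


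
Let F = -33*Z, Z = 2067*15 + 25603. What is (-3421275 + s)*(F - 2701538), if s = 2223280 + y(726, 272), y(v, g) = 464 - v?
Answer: 5475557583714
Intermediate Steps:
Z = 56608 (Z = 31005 + 25603 = 56608)
F = -1868064 (F = -33*56608 = -1868064)
s = 2223018 (s = 2223280 + (464 - 1*726) = 2223280 + (464 - 726) = 2223280 - 262 = 2223018)
(-3421275 + s)*(F - 2701538) = (-3421275 + 2223018)*(-1868064 - 2701538) = -1198257*(-4569602) = 5475557583714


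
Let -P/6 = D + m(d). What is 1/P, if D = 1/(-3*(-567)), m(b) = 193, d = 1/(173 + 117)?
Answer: -567/656588 ≈ -0.00086355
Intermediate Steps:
d = 1/290 ≈ 0.0034483
D = 1/1701 ≈ 0.00058789
P = -656588/567 (P = -6*(1/1701 + 193) = -6*328294/1701 = -656588/567 ≈ -1158.0)
1/P = 1/(-656588/567) = -567/656588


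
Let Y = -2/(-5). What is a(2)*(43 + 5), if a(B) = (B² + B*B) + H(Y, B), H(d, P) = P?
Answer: 480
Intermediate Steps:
Y = ⅖ (Y = -2*(-⅕) = ⅖ ≈ 0.40000)
a(B) = B + 2*B² (a(B) = (B² + B*B) + B = (B² + B²) + B = 2*B² + B = B + 2*B²)
a(2)*(43 + 5) = (2*(1 + 2*2))*(43 + 5) = (2*(1 + 4))*48 = (2*5)*48 = 10*48 = 480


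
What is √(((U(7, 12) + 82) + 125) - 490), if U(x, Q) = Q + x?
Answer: 2*I*√66 ≈ 16.248*I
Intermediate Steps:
√(((U(7, 12) + 82) + 125) - 490) = √((((12 + 7) + 82) + 125) - 490) = √(((19 + 82) + 125) - 490) = √((101 + 125) - 490) = √(226 - 490) = √(-264) = 2*I*√66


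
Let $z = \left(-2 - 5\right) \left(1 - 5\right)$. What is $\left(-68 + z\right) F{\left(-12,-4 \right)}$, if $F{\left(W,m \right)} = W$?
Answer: $480$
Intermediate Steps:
$z = 28$ ($z = - 7 \left(1 - 5\right) = \left(-7\right) \left(-4\right) = 28$)
$\left(-68 + z\right) F{\left(-12,-4 \right)} = \left(-68 + 28\right) \left(-12\right) = \left(-40\right) \left(-12\right) = 480$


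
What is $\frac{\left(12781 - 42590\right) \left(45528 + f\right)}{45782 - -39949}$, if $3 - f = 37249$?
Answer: $- \frac{6021418}{2091} \approx -2879.7$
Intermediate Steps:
$f = -37246$ ($f = 3 - 37249 = -37246$)
$\frac{\left(12781 - 42590\right) \left(45528 + f\right)}{45782 - -39949} = \frac{\left(12781 - 42590\right) \left(45528 - 37246\right)}{45782 - -39949} = \frac{\left(-29809\right) 8282}{45782 + 39949} = - \frac{246878138}{85731} = \left(-246878138\right) \frac{1}{85731} = - \frac{6021418}{2091}$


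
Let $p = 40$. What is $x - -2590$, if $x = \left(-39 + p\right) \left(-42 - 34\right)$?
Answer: $2514$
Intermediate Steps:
$x = -76$ ($x = \left(-39 + 40\right) \left(-42 - 34\right) = 1 \left(-76\right) = -76$)
$x - -2590 = -76 - -2590 = -76 + 2590 = 2514$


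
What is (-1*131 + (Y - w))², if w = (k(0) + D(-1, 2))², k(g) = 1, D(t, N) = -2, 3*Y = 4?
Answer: 153664/9 ≈ 17074.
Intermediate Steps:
Y = 4/3 (Y = (⅓)*4 = 4/3 ≈ 1.3333)
w = 1 (w = (1 - 2)² = (-1)² = 1)
(-1*131 + (Y - w))² = (-1*131 + (4/3 - 1*1))² = (-131 + (4/3 - 1))² = (-131 + ⅓)² = (-392/3)² = 153664/9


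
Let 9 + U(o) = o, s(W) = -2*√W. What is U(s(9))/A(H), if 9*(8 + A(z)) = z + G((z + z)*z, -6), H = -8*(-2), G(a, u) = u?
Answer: 135/62 ≈ 2.1774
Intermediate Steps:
U(o) = -9 + o
H = 16
A(z) = -26/3 + z/9 (A(z) = -8 + (z - 6)/9 = -8 + (-6 + z)/9 = -8 + (-⅔ + z/9) = -26/3 + z/9)
U(s(9))/A(H) = (-9 - 2*√9)/(-26/3 + (⅑)*16) = (-9 - 2*3)/(-26/3 + 16/9) = (-9 - 6)/(-62/9) = -15*(-9/62) = 135/62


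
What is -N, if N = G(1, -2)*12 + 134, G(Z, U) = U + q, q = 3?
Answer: -146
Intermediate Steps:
G(Z, U) = 3 + U (G(Z, U) = U + 3 = 3 + U)
N = 146 (N = (3 - 2)*12 + 134 = 1*12 + 134 = 12 + 134 = 146)
-N = -1*146 = -146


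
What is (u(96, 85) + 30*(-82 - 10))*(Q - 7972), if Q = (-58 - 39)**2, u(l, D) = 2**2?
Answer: -3960372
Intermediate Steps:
u(l, D) = 4
Q = 9409 (Q = (-97)**2 = 9409)
(u(96, 85) + 30*(-82 - 10))*(Q - 7972) = (4 + 30*(-82 - 10))*(9409 - 7972) = (4 + 30*(-92))*1437 = (4 - 2760)*1437 = -2756*1437 = -3960372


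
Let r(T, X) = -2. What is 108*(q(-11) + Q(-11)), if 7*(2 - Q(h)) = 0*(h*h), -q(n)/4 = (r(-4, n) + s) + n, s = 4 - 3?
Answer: 5400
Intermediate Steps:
s = 1
q(n) = 4 - 4*n (q(n) = -4*((-2 + 1) + n) = -4*(-1 + n) = 4 - 4*n)
Q(h) = 2 (Q(h) = 2 - 0*h*h = 2 - 0*h² = 2 - ⅐*0 = 2 + 0 = 2)
108*(q(-11) + Q(-11)) = 108*((4 - 4*(-11)) + 2) = 108*((4 + 44) + 2) = 108*(48 + 2) = 108*50 = 5400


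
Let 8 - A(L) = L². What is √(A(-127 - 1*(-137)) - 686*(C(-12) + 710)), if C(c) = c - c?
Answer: 12*I*√3383 ≈ 697.96*I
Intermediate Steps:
C(c) = 0
A(L) = 8 - L²
√(A(-127 - 1*(-137)) - 686*(C(-12) + 710)) = √((8 - (-127 - 1*(-137))²) - 686*(0 + 710)) = √((8 - (-127 + 137)²) - 686*710) = √((8 - 1*10²) - 487060) = √((8 - 1*100) - 487060) = √((8 - 100) - 487060) = √(-92 - 487060) = √(-487152) = 12*I*√3383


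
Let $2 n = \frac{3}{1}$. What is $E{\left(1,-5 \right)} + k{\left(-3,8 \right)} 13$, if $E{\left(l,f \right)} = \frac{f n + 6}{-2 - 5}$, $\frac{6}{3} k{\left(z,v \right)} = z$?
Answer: $- \frac{135}{7} \approx -19.286$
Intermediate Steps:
$k{\left(z,v \right)} = \frac{z}{2}$
$n = \frac{3}{2}$ ($n = \frac{3 \cdot 1^{-1}}{2} = \frac{3 \cdot 1}{2} = \frac{1}{2} \cdot 3 = \frac{3}{2} \approx 1.5$)
$E{\left(l,f \right)} = - \frac{6}{7} - \frac{3 f}{14}$ ($E{\left(l,f \right)} = \frac{f \frac{3}{2} + 6}{-2 - 5} = \frac{\frac{3 f}{2} + 6}{-7} = \left(6 + \frac{3 f}{2}\right) \left(- \frac{1}{7}\right) = - \frac{6}{7} - \frac{3 f}{14}$)
$E{\left(1,-5 \right)} + k{\left(-3,8 \right)} 13 = \left(- \frac{6}{7} - - \frac{15}{14}\right) + \frac{1}{2} \left(-3\right) 13 = \left(- \frac{6}{7} + \frac{15}{14}\right) - \frac{39}{2} = \frac{3}{14} - \frac{39}{2} = - \frac{135}{7}$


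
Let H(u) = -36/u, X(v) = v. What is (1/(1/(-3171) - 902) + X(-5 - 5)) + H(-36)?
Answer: -25745358/2860243 ≈ -9.0011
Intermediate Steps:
(1/(1/(-3171) - 902) + X(-5 - 5)) + H(-36) = (1/(1/(-3171) - 902) + (-5 - 5)) - 36/(-36) = (1/(-1/3171 - 902) - 10) - 36*(-1/36) = (1/(-2860243/3171) - 10) + 1 = (-3171/2860243 - 10) + 1 = -28605601/2860243 + 1 = -25745358/2860243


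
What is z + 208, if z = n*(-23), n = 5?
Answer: 93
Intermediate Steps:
z = -115 (z = 5*(-23) = -115)
z + 208 = -115 + 208 = 93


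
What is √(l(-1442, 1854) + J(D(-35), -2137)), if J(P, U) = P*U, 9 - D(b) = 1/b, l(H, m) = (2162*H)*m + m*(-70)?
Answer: 4*I*√442545558770/35 ≈ 76028.0*I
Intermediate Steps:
l(H, m) = -70*m + 2162*H*m (l(H, m) = 2162*H*m - 70*m = -70*m + 2162*H*m)
D(b) = 9 - 1/b
√(l(-1442, 1854) + J(D(-35), -2137)) = √(2*1854*(-35 + 1081*(-1442)) + (9 - 1/(-35))*(-2137)) = √(2*1854*(-35 - 1558802) + (9 - 1*(-1/35))*(-2137)) = √(2*1854*(-1558837) + (9 + 1/35)*(-2137)) = √(-5780167596 + (316/35)*(-2137)) = √(-5780167596 - 675292/35) = √(-202306541152/35) = 4*I*√442545558770/35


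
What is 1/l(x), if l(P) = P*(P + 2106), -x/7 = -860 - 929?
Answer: 1/183198967 ≈ 5.4585e-9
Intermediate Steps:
x = 12523 (x = -7*(-860 - 929) = -7*(-1789) = 12523)
l(P) = P*(2106 + P)
1/l(x) = 1/(12523*(2106 + 12523)) = 1/(12523*14629) = 1/183198967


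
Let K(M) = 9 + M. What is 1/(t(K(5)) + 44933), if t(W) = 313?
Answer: 1/45246 ≈ 2.2101e-5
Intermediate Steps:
1/(t(K(5)) + 44933) = 1/(313 + 44933) = 1/45246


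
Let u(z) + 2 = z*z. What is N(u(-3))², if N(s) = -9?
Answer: 81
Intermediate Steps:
u(z) = -2 + z² (u(z) = -2 + z*z = -2 + z²)
N(u(-3))² = (-9)² = 81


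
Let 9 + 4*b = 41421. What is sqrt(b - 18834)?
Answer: I*sqrt(8481) ≈ 92.092*I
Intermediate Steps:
b = 10353 (b = -9/4 + (1/4)*41421 = -9/4 + 41421/4 = 10353)
sqrt(b - 18834) = sqrt(10353 - 18834) = sqrt(-8481) = I*sqrt(8481)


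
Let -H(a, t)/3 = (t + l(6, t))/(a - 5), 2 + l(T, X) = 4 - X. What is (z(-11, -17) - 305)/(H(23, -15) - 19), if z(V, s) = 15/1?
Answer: 15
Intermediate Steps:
l(T, X) = 2 - X (l(T, X) = -2 + (4 - X) = 2 - X)
z(V, s) = 15 (z(V, s) = 15*1 = 15)
H(a, t) = -6/(-5 + a) (H(a, t) = -3*(t + (2 - t))/(a - 5) = -6/(-5 + a))
(z(-11, -17) - 305)/(H(23, -15) - 19) = (15 - 305)/(-6/(-5 + 23) - 19) = -290/(-6/18 - 19) = -290/(-6*1/18 - 19) = -290/(-1/3 - 19) = -290/(-58/3) = -290*(-3/58) = 15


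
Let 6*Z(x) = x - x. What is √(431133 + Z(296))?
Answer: √431133 ≈ 656.61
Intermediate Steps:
Z(x) = 0 (Z(x) = (x - x)/6 = (⅙)*0 = 0)
√(431133 + Z(296)) = √(431133 + 0) = √431133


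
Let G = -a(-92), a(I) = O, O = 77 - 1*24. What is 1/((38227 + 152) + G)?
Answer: 1/38326 ≈ 2.6092e-5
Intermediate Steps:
O = 53 (O = 77 - 24 = 53)
a(I) = 53
G = -53 (G = -1*53 = -53)
1/((38227 + 152) + G) = 1/((38227 + 152) - 53) = 1/(38379 - 53) = 1/38326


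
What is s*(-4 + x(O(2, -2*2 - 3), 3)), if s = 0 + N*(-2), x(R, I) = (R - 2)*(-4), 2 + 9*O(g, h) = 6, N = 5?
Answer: -200/9 ≈ -22.222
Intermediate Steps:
O(g, h) = 4/9 (O(g, h) = -2/9 + (1/9)*6 = -2/9 + 2/3 = 4/9)
x(R, I) = 8 - 4*R (x(R, I) = (-2 + R)*(-4) = 8 - 4*R)
s = -10 (s = 0 + 5*(-2) = 0 - 10 = -10)
s*(-4 + x(O(2, -2*2 - 3), 3)) = -10*(-4 + (8 - 4*4/9)) = -10*(-4 + (8 - 16/9)) = -10*(-4 + 56/9) = -10*20/9 = -200/9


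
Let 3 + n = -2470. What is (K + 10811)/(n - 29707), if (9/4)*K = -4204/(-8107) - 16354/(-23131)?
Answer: -18246721329491/54310416183540 ≈ -0.33597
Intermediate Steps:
n = -2473 (n = -3 - 2470 = -2473)
K = 919298408/1687707153 (K = 4*(-4204/(-8107) - 16354/(-23131))/9 = 4*(-4204*(-1/8107) - 16354*(-1/23131))/9 = 4*(4204/8107 + 16354/23131)/9 = (4/9)*(229824602/187523017) = 919298408/1687707153 ≈ 0.54470)
(K + 10811)/(n - 29707) = (919298408/1687707153 + 10811)/(-2473 - 29707) = (18246721329491/1687707153)/(-32180) = (18246721329491/1687707153)*(-1/32180) = -18246721329491/54310416183540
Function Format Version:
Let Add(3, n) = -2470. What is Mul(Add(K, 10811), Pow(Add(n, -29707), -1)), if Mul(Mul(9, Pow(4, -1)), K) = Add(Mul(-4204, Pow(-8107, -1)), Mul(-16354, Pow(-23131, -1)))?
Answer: Rational(-18246721329491, 54310416183540) ≈ -0.33597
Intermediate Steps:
n = -2473 (n = Add(-3, -2470) = -2473)
K = Rational(919298408, 1687707153) (K = Mul(Rational(4, 9), Add(Mul(-4204, Pow(-8107, -1)), Mul(-16354, Pow(-23131, -1)))) = Mul(Rational(4, 9), Add(Mul(-4204, Rational(-1, 8107)), Mul(-16354, Rational(-1, 23131)))) = Mul(Rational(4, 9), Add(Rational(4204, 8107), Rational(16354, 23131))) = Mul(Rational(4, 9), Rational(229824602, 187523017)) = Rational(919298408, 1687707153) ≈ 0.54470)
Mul(Add(K, 10811), Pow(Add(n, -29707), -1)) = Mul(Add(Rational(919298408, 1687707153), 10811), Pow(Add(-2473, -29707), -1)) = Mul(Rational(18246721329491, 1687707153), Pow(-32180, -1)) = Mul(Rational(18246721329491, 1687707153), Rational(-1, 32180)) = Rational(-18246721329491, 54310416183540)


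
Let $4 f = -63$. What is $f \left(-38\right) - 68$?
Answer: $\frac{1061}{2} \approx 530.5$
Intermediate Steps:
$f = - \frac{63}{4}$ ($f = \frac{1}{4} \left(-63\right) = - \frac{63}{4} \approx -15.75$)
$f \left(-38\right) - 68 = \left(- \frac{63}{4}\right) \left(-38\right) - 68 = \frac{1197}{2} - 68 = \frac{1061}{2}$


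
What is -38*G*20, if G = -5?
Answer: 3800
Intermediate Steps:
-38*G*20 = -38*(-5)*20 = 190*20 = 3800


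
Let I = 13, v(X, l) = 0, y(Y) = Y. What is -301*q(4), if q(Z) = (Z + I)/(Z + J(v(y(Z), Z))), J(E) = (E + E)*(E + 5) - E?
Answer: -5117/4 ≈ -1279.3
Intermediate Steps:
J(E) = -E + 2*E*(5 + E) (J(E) = (2*E)*(5 + E) - E = 2*E*(5 + E) - E = -E + 2*E*(5 + E))
q(Z) = (13 + Z)/Z (q(Z) = (Z + 13)/(Z + 0*(9 + 2*0)) = (13 + Z)/(Z + 0*(9 + 0)) = (13 + Z)/(Z + 0*9) = (13 + Z)/(Z + 0) = (13 + Z)/Z)
-301*q(4) = -301*(13 + 4)/4 = -301*17/4 = -5117/4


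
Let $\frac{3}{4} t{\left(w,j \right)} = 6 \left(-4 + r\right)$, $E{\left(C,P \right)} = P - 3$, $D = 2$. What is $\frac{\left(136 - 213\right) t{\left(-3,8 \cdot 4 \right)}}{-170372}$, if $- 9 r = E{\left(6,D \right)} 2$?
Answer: $- \frac{5236}{383337} \approx -0.013659$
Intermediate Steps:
$E{\left(C,P \right)} = -3 + P$ ($E{\left(C,P \right)} = P - 3 = -3 + P$)
$r = \frac{2}{9}$ ($r = - \frac{\left(-3 + 2\right) 2}{9} = - \frac{\left(-1\right) 2}{9} = \left(- \frac{1}{9}\right) \left(-2\right) = \frac{2}{9} \approx 0.22222$)
$t{\left(w,j \right)} = - \frac{272}{9}$ ($t{\left(w,j \right)} = \frac{4 \cdot 6 \left(-4 + \frac{2}{9}\right)}{3} = \frac{4 \cdot 6 \left(- \frac{34}{9}\right)}{3} = \frac{4}{3} \left(- \frac{68}{3}\right) = - \frac{272}{9}$)
$\frac{\left(136 - 213\right) t{\left(-3,8 \cdot 4 \right)}}{-170372} = \frac{\left(136 - 213\right) \left(- \frac{272}{9}\right)}{-170372} = \left(-77\right) \left(- \frac{272}{9}\right) \left(- \frac{1}{170372}\right) = \frac{20944}{9} \left(- \frac{1}{170372}\right) = - \frac{5236}{383337}$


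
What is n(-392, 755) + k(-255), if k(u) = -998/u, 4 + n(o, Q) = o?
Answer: -99982/255 ≈ -392.09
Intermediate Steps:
n(o, Q) = -4 + o
n(-392, 755) + k(-255) = (-4 - 392) - 998/(-255) = -396 - 998*(-1/255) = -396 + 998/255 = -99982/255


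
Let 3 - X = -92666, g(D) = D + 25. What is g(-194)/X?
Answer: -169/92669 ≈ -0.0018237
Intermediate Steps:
g(D) = 25 + D
X = 92669 (X = 3 - 1*(-92666) = 3 + 92666 = 92669)
g(-194)/X = (25 - 194)/92669 = -169*1/92669 = -169/92669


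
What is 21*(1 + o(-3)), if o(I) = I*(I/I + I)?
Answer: 147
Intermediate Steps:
o(I) = I*(1 + I)
21*(1 + o(-3)) = 21*(1 - 3*(1 - 3)) = 21*(1 - 3*(-2)) = 21*(1 + 6) = 21*7 = 147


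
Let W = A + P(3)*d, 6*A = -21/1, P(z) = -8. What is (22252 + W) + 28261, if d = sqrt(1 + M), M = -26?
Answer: 101019/2 - 40*I ≈ 50510.0 - 40.0*I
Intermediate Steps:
A = -7/2 (A = (-21/1)/6 = (-21*1)/6 = (1/6)*(-21) = -7/2 ≈ -3.5000)
d = 5*I (d = sqrt(1 - 26) = sqrt(-25) = 5*I ≈ 5.0*I)
W = -7/2 - 40*I ≈ -3.5 - 40.0*I
(22252 + W) + 28261 = (22252 + (-7/2 - 40*I)) + 28261 = (44497/2 - 40*I) + 28261 = 101019/2 - 40*I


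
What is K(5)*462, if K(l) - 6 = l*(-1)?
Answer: 462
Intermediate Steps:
K(l) = 6 - l (K(l) = 6 + l*(-1) = 6 - l)
K(5)*462 = (6 - 1*5)*462 = (6 - 5)*462 = 1*462 = 462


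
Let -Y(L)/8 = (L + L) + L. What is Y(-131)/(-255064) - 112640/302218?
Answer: -1855036397/4817808247 ≈ -0.38504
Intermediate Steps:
Y(L) = -24*L (Y(L) = -8*((L + L) + L) = -8*(2*L + L) = -24*L)
Y(-131)/(-255064) - 112640/302218 = -24*(-131)/(-255064) - 112640/302218 = 3144*(-1/255064) - 112640*1/302218 = -393/31883 - 56320/151109 = -1855036397/4817808247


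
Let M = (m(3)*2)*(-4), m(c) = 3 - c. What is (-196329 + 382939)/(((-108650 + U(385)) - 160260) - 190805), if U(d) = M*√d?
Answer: -37322/91943 ≈ -0.40593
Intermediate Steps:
M = 0 (M = ((3 - 1*3)*2)*(-4) = ((3 - 3)*2)*(-4) = (0*2)*(-4) = 0*(-4) = 0)
U(d) = 0 (U(d) = 0*√d = 0)
(-196329 + 382939)/(((-108650 + U(385)) - 160260) - 190805) = (-196329 + 382939)/(((-108650 + 0) - 160260) - 190805) = 186610/((-108650 - 160260) - 190805) = 186610/(-268910 - 190805) = 186610/(-459715) = 186610*(-1/459715) = -37322/91943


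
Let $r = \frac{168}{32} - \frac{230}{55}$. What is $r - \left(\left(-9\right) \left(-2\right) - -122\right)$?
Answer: $- \frac{6113}{44} \approx -138.93$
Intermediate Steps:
$r = \frac{47}{44}$ ($r = 168 \cdot \frac{1}{32} - \frac{46}{11} = \frac{21}{4} - \frac{46}{11} = \frac{47}{44} \approx 1.0682$)
$r - \left(\left(-9\right) \left(-2\right) - -122\right) = \frac{47}{44} - \left(\left(-9\right) \left(-2\right) - -122\right) = \frac{47}{44} - \left(18 + 122\right) = \frac{47}{44} - 140 = - \frac{6113}{44}$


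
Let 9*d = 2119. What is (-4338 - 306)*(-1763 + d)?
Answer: 7093968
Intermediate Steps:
d = 2119/9 (d = (⅑)*2119 = 2119/9 ≈ 235.44)
(-4338 - 306)*(-1763 + d) = (-4338 - 306)*(-1763 + 2119/9) = -4644*(-13748/9) = 7093968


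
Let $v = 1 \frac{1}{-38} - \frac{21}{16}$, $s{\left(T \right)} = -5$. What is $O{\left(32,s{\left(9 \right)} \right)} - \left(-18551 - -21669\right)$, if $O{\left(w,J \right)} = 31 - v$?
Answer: $- \frac{938041}{304} \approx -3085.7$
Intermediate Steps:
$v = - \frac{407}{304}$ ($v = 1 \left(- \frac{1}{38}\right) - \frac{21}{16} = - \frac{1}{38} - \frac{21}{16} = - \frac{407}{304} \approx -1.3388$)
$O{\left(w,J \right)} = \frac{9831}{304}$ ($O{\left(w,J \right)} = 31 - - \frac{407}{304} = 31 + \frac{407}{304} = \frac{9831}{304}$)
$O{\left(32,s{\left(9 \right)} \right)} - \left(-18551 - -21669\right) = \frac{9831}{304} - \left(-18551 - -21669\right) = \frac{9831}{304} - \left(-18551 + 21669\right) = \frac{9831}{304} - 3118 = - \frac{938041}{304}$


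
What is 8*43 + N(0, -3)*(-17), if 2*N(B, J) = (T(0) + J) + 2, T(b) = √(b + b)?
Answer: 705/2 ≈ 352.50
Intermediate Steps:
T(b) = √2*√b (T(b) = √(2*b) = √2*√b)
N(B, J) = 1 + J/2 (N(B, J) = ((√2*√0 + J) + 2)/2 = ((√2*0 + J) + 2)/2 = ((0 + J) + 2)/2 = (J + 2)/2 = (2 + J)/2 = 1 + J/2)
8*43 + N(0, -3)*(-17) = 8*43 + (1 + (½)*(-3))*(-17) = 344 + (1 - 3/2)*(-17) = 344 - ½*(-17) = 344 + 17/2 = 705/2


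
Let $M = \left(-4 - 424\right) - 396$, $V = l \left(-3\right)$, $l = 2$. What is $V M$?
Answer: $4944$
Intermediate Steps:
$V = -6$ ($V = 2 \left(-3\right) = -6$)
$M = -824$ ($M = -428 - 396 = -824$)
$V M = \left(-6\right) \left(-824\right) = 4944$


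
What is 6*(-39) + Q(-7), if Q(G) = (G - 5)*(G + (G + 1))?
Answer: -78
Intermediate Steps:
Q(G) = (1 + 2*G)*(-5 + G) (Q(G) = (-5 + G)*(G + (1 + G)) = (-5 + G)*(1 + 2*G) = (1 + 2*G)*(-5 + G))
6*(-39) + Q(-7) = 6*(-39) + (-5 - 9*(-7) + 2*(-7)²) = -234 + (-5 + 63 + 2*49) = -234 + (-5 + 63 + 98) = -234 + 156 = -78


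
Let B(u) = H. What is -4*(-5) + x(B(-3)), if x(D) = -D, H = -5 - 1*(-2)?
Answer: 23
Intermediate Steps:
H = -3 (H = -5 + 2 = -3)
B(u) = -3
-4*(-5) + x(B(-3)) = -4*(-5) - 1*(-3) = 20 + 3 = 23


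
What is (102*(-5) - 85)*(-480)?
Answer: 285600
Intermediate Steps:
(102*(-5) - 85)*(-480) = (-510 - 85)*(-480) = -595*(-480) = 285600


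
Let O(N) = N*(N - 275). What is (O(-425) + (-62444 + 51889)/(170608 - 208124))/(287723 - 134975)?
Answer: 1240113395/636721552 ≈ 1.9477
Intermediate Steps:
O(N) = N*(-275 + N)
(O(-425) + (-62444 + 51889)/(170608 - 208124))/(287723 - 134975) = (-425*(-275 - 425) + (-62444 + 51889)/(170608 - 208124))/(287723 - 134975) = (-425*(-700) - 10555/(-37516))/152748 = (297500 - 10555*(-1/37516))*(1/152748) = (297500 + 10555/37516)*(1/152748) = (11161020555/37516)*(1/152748) = 1240113395/636721552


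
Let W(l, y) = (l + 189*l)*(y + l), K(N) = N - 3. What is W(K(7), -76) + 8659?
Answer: -46061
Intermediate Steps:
K(N) = -3 + N
W(l, y) = 190*l*(l + y) (W(l, y) = (190*l)*(l + y) = 190*l*(l + y))
W(K(7), -76) + 8659 = 190*(-3 + 7)*((-3 + 7) - 76) + 8659 = 190*4*(4 - 76) + 8659 = 190*4*(-72) + 8659 = -54720 + 8659 = -46061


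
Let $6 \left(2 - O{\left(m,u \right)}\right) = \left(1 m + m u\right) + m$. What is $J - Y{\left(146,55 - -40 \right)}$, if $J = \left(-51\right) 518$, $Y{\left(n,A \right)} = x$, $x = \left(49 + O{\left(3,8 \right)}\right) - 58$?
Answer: $-26406$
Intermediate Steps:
$O{\left(m,u \right)} = 2 - \frac{m}{3} - \frac{m u}{6}$ ($O{\left(m,u \right)} = 2 - \frac{\left(1 m + m u\right) + m}{6} = 2 - \frac{\left(m + m u\right) + m}{6} = 2 - \frac{2 m + m u}{6} = 2 - \left(\frac{m}{3} + \frac{m u}{6}\right) = 2 - \frac{m}{3} - \frac{m u}{6}$)
$x = -12$ ($x = \left(49 - \left(-1 + 4\right)\right) - 58 = \left(49 - 3\right) - 58 = 46 - 58 = -12$)
$Y{\left(n,A \right)} = -12$
$J = -26418$
$J - Y{\left(146,55 - -40 \right)} = -26418 - -12 = -26418 + 12 = -26406$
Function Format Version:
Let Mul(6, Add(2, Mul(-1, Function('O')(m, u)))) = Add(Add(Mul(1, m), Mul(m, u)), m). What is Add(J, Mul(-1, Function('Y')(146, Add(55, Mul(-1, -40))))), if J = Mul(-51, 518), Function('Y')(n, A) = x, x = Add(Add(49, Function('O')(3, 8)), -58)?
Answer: -26406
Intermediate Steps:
Function('O')(m, u) = Add(2, Mul(Rational(-1, 3), m), Mul(Rational(-1, 6), m, u)) (Function('O')(m, u) = Add(2, Mul(Rational(-1, 6), Add(Add(Mul(1, m), Mul(m, u)), m))) = Add(2, Mul(Rational(-1, 6), Add(Add(m, Mul(m, u)), m))) = Add(2, Mul(Rational(-1, 6), Add(Mul(2, m), Mul(m, u)))) = Add(2, Add(Mul(Rational(-1, 3), m), Mul(Rational(-1, 6), m, u))) = Add(2, Mul(Rational(-1, 3), m), Mul(Rational(-1, 6), m, u)))
x = -12 (x = Add(Add(49, Add(2, Mul(Rational(-1, 3), 3), Mul(Rational(-1, 6), 3, 8))), -58) = Add(Add(49, Add(2, -1, -4)), -58) = Add(Add(49, -3), -58) = Add(46, -58) = -12)
Function('Y')(n, A) = -12
J = -26418
Add(J, Mul(-1, Function('Y')(146, Add(55, Mul(-1, -40))))) = Add(-26418, Mul(-1, -12)) = Add(-26418, 12) = -26406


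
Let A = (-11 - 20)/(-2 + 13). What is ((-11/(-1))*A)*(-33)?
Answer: 1023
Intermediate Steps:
A = -31/11 ≈ -2.8182
((-11/(-1))*A)*(-33) = (-11/(-1)*(-31/11))*(-33) = (-11*(-1)*(-31/11))*(-33) = (11*(-31/11))*(-33) = -31*(-33) = 1023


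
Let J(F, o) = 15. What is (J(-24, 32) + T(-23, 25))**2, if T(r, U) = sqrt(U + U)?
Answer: 275 + 150*sqrt(2) ≈ 487.13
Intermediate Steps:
T(r, U) = sqrt(2)*sqrt(U) (T(r, U) = sqrt(2*U) = sqrt(2)*sqrt(U))
(J(-24, 32) + T(-23, 25))**2 = (15 + sqrt(2)*sqrt(25))**2 = (15 + sqrt(2)*5)**2 = (15 + 5*sqrt(2))**2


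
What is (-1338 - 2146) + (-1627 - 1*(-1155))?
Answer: -3956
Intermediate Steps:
(-1338 - 2146) + (-1627 - 1*(-1155)) = -3484 + (-1627 + 1155) = -3484 - 472 = -3956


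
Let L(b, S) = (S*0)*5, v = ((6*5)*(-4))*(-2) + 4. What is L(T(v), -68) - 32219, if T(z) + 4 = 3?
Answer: -32219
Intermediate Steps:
v = 244 (v = (30*(-4))*(-2) + 4 = -120*(-2) + 4 = 240 + 4 = 244)
T(z) = -1 (T(z) = -4 + 3 = -1)
L(b, S) = 0 (L(b, S) = 0*5 = 0)
L(T(v), -68) - 32219 = 0 - 32219 = -32219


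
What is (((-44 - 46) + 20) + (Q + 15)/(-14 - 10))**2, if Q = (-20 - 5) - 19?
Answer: 2725801/576 ≈ 4732.3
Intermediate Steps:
Q = -44 (Q = -25 - 19 = -44)
(((-44 - 46) + 20) + (Q + 15)/(-14 - 10))**2 = (((-44 - 46) + 20) + (-44 + 15)/(-14 - 10))**2 = ((-90 + 20) - 29/(-24))**2 = (-70 - 29*(-1/24))**2 = (-70 + 29/24)**2 = (-1651/24)**2 = 2725801/576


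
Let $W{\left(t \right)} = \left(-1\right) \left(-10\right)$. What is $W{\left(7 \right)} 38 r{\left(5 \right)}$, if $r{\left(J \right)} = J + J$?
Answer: $3800$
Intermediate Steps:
$r{\left(J \right)} = 2 J$
$W{\left(t \right)} = 10$
$W{\left(7 \right)} 38 r{\left(5 \right)} = 10 \cdot 38 \cdot 2 \cdot 5 = 380 \cdot 10 = 3800$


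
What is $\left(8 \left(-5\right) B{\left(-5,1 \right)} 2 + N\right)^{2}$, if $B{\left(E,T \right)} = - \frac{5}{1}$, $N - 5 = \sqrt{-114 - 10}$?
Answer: $163901 + 1620 i \sqrt{31} \approx 1.639 \cdot 10^{5} + 9019.8 i$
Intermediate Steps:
$N = 5 + 2 i \sqrt{31}$ ($N = 5 + \sqrt{-114 - 10} = 5 + \sqrt{-124} = 5 + 2 i \sqrt{31} \approx 5.0 + 11.136 i$)
$B{\left(E,T \right)} = -5$ ($B{\left(E,T \right)} = \left(-5\right) 1 = -5$)
$\left(8 \left(-5\right) B{\left(-5,1 \right)} 2 + N\right)^{2} = \left(8 \left(-5\right) \left(\left(-5\right) 2\right) + \left(5 + 2 i \sqrt{31}\right)\right)^{2} = \left(\left(-40\right) \left(-10\right) + \left(5 + 2 i \sqrt{31}\right)\right)^{2} = \left(400 + \left(5 + 2 i \sqrt{31}\right)\right)^{2} = \left(405 + 2 i \sqrt{31}\right)^{2}$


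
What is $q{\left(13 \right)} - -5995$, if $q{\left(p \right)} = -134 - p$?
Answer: $5848$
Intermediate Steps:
$q{\left(13 \right)} - -5995 = \left(-134 - 13\right) - -5995 = \left(-134 - 13\right) + 5995 = -147 + 5995 = 5848$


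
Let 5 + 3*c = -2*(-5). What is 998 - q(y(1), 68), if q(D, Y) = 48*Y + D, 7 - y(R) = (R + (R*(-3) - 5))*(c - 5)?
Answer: -6749/3 ≈ -2249.7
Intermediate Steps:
c = 5/3 (c = -5/3 + (-2*(-5))/3 = -5/3 + (⅓)*10 = -5/3 + 10/3 = 5/3 ≈ 1.6667)
y(R) = -29/3 - 20*R/3 (y(R) = 7 - (R + (R*(-3) - 5))*(5/3 - 5) = 7 - (R + (-3*R - 5))*(-10)/3 = 7 - (R + (-5 - 3*R))*(-10)/3 = 7 - (-5 - 2*R)*(-10)/3 = 7 - (50/3 + 20*R/3) = 7 + (-50/3 - 20*R/3) = -29/3 - 20*R/3)
q(D, Y) = D + 48*Y
998 - q(y(1), 68) = 998 - ((-29/3 - 20/3*1) + 48*68) = 998 - ((-29/3 - 20/3) + 3264) = 998 - (-49/3 + 3264) = 998 - 1*9743/3 = 998 - 9743/3 = -6749/3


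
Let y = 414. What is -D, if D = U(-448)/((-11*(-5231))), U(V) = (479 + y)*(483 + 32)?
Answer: -459895/57541 ≈ -7.9925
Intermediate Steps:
U(V) = 459895 (U(V) = (479 + 414)*(483 + 32) = 893*515 = 459895)
D = 459895/57541 (D = 459895/((-11*(-5231))) = 459895/57541 ≈ 7.9925)
-D = -1*459895/57541 = -459895/57541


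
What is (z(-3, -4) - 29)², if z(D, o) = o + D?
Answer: 1296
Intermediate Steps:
z(D, o) = D + o
(z(-3, -4) - 29)² = ((-3 - 4) - 29)² = (-7 - 29)² = (-36)² = 1296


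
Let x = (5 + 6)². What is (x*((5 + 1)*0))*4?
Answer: 0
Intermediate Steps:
x = 121 (x = 11² = 121)
(x*((5 + 1)*0))*4 = (121*((5 + 1)*0))*4 = (121*(6*0))*4 = (121*0)*4 = 0*4 = 0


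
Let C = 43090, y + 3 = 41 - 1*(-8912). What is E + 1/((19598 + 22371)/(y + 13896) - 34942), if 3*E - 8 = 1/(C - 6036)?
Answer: 78874338881309/29578094751002 ≈ 2.6666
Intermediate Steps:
y = 8950 (y = -3 + (41 - 1*(-8912)) = -3 + (41 + 8912) = -3 + 8953 = 8950)
E = 98811/37054 (E = 8/3 + 1/(3*(43090 - 6036)) = 8/3 + (⅓)/37054 = 8/3 + (⅓)*(1/37054) = 8/3 + 1/111162 = 98811/37054 ≈ 2.6667)
E + 1/((19598 + 22371)/(y + 13896) - 34942) = 98811/37054 + 1/((19598 + 22371)/(8950 + 13896) - 34942) = 98811/37054 + 1/(41969/22846 - 34942) = 98811/37054 + 1/(-798242963/22846) = 98811/37054 - 22846/798242963 = 78874338881309/29578094751002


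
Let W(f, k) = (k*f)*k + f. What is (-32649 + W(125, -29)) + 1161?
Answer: 73762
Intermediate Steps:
W(f, k) = f + f*k**2 (W(f, k) = (f*k)*k + f = f*k**2 + f = f + f*k**2)
(-32649 + W(125, -29)) + 1161 = (-32649 + 125*(1 + (-29)**2)) + 1161 = (-32649 + 125*(1 + 841)) + 1161 = (-32649 + 125*842) + 1161 = (-32649 + 105250) + 1161 = 72601 + 1161 = 73762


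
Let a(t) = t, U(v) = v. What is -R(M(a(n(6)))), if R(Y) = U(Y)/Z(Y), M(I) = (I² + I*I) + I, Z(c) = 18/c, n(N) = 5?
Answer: -3025/18 ≈ -168.06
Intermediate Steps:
M(I) = I + 2*I² (M(I) = (I² + I²) + I = 2*I² + I = I + 2*I²)
R(Y) = Y²/18 (R(Y) = Y/((18/Y)) = Y*(Y/18) = Y²/18)
-R(M(a(n(6)))) = -(5*(1 + 2*5))²/18 = -(5*(1 + 10))²/18 = -(5*11)²/18 = -55²/18 = -3025/18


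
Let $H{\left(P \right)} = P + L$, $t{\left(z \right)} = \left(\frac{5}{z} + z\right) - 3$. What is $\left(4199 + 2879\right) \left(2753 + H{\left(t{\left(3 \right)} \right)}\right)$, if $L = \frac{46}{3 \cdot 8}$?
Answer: $\frac{117066581}{6} \approx 1.9511 \cdot 10^{7}$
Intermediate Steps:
$t{\left(z \right)} = -3 + z + \frac{5}{z}$ ($t{\left(z \right)} = \left(z + \frac{5}{z}\right) - 3 = -3 + z + \frac{5}{z}$)
$L = \frac{23}{12}$ ($L = \frac{46}{24} = 46 \cdot \frac{1}{24} = \frac{23}{12} \approx 1.9167$)
$H{\left(P \right)} = \frac{23}{12} + P$ ($H{\left(P \right)} = P + \frac{23}{12} = \frac{23}{12} + P$)
$\left(4199 + 2879\right) \left(2753 + H{\left(t{\left(3 \right)} \right)}\right) = \left(4199 + 2879\right) \left(2753 + \left(\frac{23}{12} + \left(-3 + 3 + \frac{5}{3}\right)\right)\right) = 7078 \left(2753 + \left(\frac{23}{12} + \left(-3 + 3 + 5 \cdot \frac{1}{3}\right)\right)\right) = 7078 \left(2753 + \left(\frac{23}{12} + \left(-3 + 3 + \frac{5}{3}\right)\right)\right) = 7078 \left(2753 + \left(\frac{23}{12} + \frac{5}{3}\right)\right) = 7078 \left(2753 + \frac{43}{12}\right) = 7078 \cdot \frac{33079}{12} = \frac{117066581}{6}$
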